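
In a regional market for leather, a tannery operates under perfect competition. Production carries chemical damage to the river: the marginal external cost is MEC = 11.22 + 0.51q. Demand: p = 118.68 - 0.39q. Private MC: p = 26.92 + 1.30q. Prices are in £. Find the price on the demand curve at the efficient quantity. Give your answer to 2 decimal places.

Social marginal cost = private MC + MEC = 38.14 + 1.81q.
Set SMC = demand: 38.14 + 1.81q = 118.68 - 0.39q → q* = 36.6091.
Consumer price on the demand curve at q*: 118.68 − 0.39×36.6091 = 104.4025.

P = £104.40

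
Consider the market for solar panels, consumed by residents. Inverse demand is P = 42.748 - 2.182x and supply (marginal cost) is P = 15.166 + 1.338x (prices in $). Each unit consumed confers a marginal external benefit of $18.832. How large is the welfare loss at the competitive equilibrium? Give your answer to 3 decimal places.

DWL = $50.376

Market equilibrium (private): 15.166 + 1.338x = 42.748 - 2.182x → x_m = 7.8358.
Social marginal benefit = demand + MEB = 61.580 - 2.182x.
Set SMB = MC: 61.580 - 2.182x = 15.166 + 1.338x → x* = 13.1858.
Height of the DWL triangle at x_m is SMB(x_m) − MC(x_m) = MEB(x_m) = 18.8320.
DWL = ½ × 5.3500 × 18.8320 = 50.3756.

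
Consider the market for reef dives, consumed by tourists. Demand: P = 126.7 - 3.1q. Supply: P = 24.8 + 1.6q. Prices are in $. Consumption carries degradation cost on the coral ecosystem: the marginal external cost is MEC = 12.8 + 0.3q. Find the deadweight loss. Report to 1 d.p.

Market equilibrium (private): 24.8 + 1.6q = 126.7 - 3.1q → q_m = 21.6809.
Social marginal benefit = demand − MEC = 113.9 - 3.4q.
Set SMB = MC: 113.9 - 3.4q = 24.8 + 1.6q → q* = 17.8200.
Between q* and q_m the wedge MC − SMB runs linearly from 0 to MEC(q_m), so the loss is a triangle.
DWL = ½ × 3.8609 × 19.3043 = 37.2660.

DWL = $37.3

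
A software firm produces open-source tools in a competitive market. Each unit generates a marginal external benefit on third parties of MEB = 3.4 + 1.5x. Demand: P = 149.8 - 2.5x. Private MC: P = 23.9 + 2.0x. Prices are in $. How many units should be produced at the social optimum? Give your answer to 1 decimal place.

Social marginal cost = private MC − MEB = 20.5 + 0.5x.
Set SMC = demand: 20.5 + 0.5x = 149.8 - 2.5x → x* = 43.1000.

x* = 43.1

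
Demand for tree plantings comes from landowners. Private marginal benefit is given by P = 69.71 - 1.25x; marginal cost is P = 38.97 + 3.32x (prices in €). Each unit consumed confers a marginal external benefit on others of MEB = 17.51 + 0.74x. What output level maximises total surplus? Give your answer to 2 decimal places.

Social marginal benefit = demand + MEB = 87.22 - 0.51x.
Set SMB = MC: 87.22 - 0.51x = 38.97 + 3.32x → x* = 12.5979.

x* = 12.60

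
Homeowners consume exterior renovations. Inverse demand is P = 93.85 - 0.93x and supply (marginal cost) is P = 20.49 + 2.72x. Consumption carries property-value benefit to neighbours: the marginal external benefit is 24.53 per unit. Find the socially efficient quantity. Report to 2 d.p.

Social marginal benefit = demand + MEB = 118.38 - 0.93x.
Set SMB = MC: 118.38 - 0.93x = 20.49 + 2.72x → x* = 26.8192.

x* = 26.82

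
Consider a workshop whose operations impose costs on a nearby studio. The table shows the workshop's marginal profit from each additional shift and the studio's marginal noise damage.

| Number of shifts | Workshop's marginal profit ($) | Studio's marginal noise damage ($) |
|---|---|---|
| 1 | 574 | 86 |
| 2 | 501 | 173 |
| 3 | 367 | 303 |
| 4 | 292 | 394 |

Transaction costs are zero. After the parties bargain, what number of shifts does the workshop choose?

3

Bargaining reaches the level where marginal profit last exceeds marginal noise damage.
That holds through level 3 (367 ≥ 303) but not at 4 (292 < 394).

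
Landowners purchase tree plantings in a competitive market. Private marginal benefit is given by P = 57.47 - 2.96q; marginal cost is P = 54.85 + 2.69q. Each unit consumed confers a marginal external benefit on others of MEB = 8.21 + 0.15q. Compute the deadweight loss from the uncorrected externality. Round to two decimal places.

Market equilibrium (private): 54.85 + 2.69q = 57.47 - 2.96q → q_m = 0.4637.
Social marginal benefit = demand + MEB = 65.68 - 2.81q.
Set SMB = MC: 65.68 - 2.81q = 54.85 + 2.69q → q* = 1.9691.
Between q* and q_m the wedge SMB − MC runs linearly from 0 to MEB(q_m), so the loss is a triangle.
DWL = ½ × 1.5054 × 8.2796 = 6.2321.

DWL = 6.23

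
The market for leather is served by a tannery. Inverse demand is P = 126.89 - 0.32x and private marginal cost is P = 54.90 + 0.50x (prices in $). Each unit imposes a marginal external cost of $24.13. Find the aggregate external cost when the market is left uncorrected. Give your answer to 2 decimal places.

Market equilibrium (private): 54.90 + 0.50x = 126.89 - 0.32x → x_m = 87.7927.
Total external cost = MEC × x_m = 24.13 × 87.7927 = 2118.4379.

$2118.44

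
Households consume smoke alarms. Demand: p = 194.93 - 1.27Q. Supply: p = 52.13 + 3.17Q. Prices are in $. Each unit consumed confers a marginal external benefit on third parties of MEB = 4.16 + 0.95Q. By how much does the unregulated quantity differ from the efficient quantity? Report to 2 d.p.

9.95 units

Market equilibrium (private): 52.13 + 3.17Q = 194.93 - 1.27Q → Q_m = 32.1622.
Social marginal benefit = demand + MEB = 199.09 - 0.32Q.
Set SMB = MC: 199.09 - 0.32Q = 52.13 + 3.17Q → Q* = 42.1089.
Gap = |32.1622 − 42.1089| = 9.9467.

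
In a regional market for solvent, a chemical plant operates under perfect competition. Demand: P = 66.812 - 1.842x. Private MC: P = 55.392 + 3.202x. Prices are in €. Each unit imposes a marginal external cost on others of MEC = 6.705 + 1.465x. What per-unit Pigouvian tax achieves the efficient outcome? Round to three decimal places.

Social marginal cost = private MC + MEC = 62.097 + 4.667x.
Set SMC = demand: 62.097 + 4.667x = 66.812 - 1.842x → x* = 0.7244.
The Pigouvian tax equals MEC at x*: 6.705 + 1.465×0.7244 = 7.7662.

tax = €7.766 per unit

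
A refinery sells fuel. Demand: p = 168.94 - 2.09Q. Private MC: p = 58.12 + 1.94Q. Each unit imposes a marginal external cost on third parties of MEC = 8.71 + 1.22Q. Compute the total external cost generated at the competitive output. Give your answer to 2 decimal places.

Market equilibrium (private): 58.12 + 1.94Q = 168.94 - 2.09Q → Q_m = 27.4988.
Total external cost = ∫₀^{Q_m} (8.71 + 1.22Q) dQ = 8.71×27.4988 + ½×1.22×27.4988² = 700.7868.

700.79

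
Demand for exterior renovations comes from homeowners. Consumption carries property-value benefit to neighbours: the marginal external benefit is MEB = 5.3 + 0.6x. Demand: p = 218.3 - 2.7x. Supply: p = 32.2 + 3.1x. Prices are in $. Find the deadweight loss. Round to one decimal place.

DWL = $58.0

Market equilibrium (private): 32.2 + 3.1x = 218.3 - 2.7x → x_m = 32.0862.
Social marginal benefit = demand + MEB = 223.6 - 2.1x.
Set SMB = MC: 223.6 - 2.1x = 32.2 + 3.1x → x* = 36.8077.
The loss is the area between SMB and MC from x* to x_m; with linear curves that's a triangle of height MEB(x_m).
DWL = ½ × 4.7215 × 24.5517 = 57.9604.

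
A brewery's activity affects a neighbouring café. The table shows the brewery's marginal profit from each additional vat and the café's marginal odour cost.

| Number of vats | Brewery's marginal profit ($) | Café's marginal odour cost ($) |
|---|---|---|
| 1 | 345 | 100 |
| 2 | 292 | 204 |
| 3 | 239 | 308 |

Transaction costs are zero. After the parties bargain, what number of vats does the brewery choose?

2

Bargaining reaches the level where marginal profit last exceeds marginal odour cost.
That holds through level 2 (292 ≥ 204) but not at 3 (239 < 308).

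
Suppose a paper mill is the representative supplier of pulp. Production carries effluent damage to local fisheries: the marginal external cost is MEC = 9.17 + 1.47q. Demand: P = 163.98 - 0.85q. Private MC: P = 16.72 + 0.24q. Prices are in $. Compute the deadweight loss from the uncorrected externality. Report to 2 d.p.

DWL = $8431.19

Market equilibrium (private): 16.72 + 0.24q = 163.98 - 0.85q → q_m = 135.1009.
Social marginal cost = private MC + MEC = 25.89 + 1.71q.
Set SMC = demand: 25.89 + 1.71q = 163.98 - 0.85q → q* = 53.9414.
The loss is the area between SMC and demand from q* to q_m; with linear curves that's a triangle of height MEC(q_m).
DWL = ½ × 81.1595 × 207.7683 = 8431.1857.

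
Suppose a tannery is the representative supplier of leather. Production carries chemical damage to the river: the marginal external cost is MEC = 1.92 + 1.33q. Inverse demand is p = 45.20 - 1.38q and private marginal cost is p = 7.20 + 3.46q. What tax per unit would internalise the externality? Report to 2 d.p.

Social marginal cost = private MC + MEC = 9.12 + 4.79q.
Set SMC = demand: 9.12 + 4.79q = 45.20 - 1.38q → q* = 5.8476.
The Pigouvian tax equals MEC at q*: 1.92 + 1.33×5.8476 = 9.6973.

tax = 9.70 per unit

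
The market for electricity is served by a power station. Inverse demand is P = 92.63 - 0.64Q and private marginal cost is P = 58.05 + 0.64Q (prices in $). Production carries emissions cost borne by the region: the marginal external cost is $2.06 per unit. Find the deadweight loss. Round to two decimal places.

DWL = $1.66

Market equilibrium (private): 58.05 + 0.64Q = 92.63 - 0.64Q → Q_m = 27.0156.
Social marginal cost = private MC + MEC = 60.11 + 0.64Q.
Set SMC = demand: 60.11 + 0.64Q = 92.63 - 0.64Q → Q* = 25.4063.
The welfare-loss triangle has base |Q_m − Q*| and height MEC(Q_m) (the vertical gap between SMC and demand is zero at Q* and MEC at Q_m).
DWL = ½ × 1.6093 × 2.0600 = 1.6576.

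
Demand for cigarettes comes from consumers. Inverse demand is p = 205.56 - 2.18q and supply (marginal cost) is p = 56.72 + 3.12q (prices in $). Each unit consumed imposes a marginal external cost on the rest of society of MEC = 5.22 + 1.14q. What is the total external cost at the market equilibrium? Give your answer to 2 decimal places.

Market equilibrium (private): 56.72 + 3.12q = 205.56 - 2.18q → q_m = 28.0830.
Total external cost = ∫₀^{q_m} (5.22 + 1.14q) dq = 5.22×28.0830 + ½×1.14×28.0830² = 596.1265.

$596.13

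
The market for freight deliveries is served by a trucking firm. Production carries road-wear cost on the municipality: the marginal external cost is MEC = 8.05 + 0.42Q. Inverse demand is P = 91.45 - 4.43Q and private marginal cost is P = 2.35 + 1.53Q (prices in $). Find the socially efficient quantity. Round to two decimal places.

Q* = 12.70

Social marginal cost = private MC + MEC = 10.40 + 1.95Q.
Set SMC = demand: 10.40 + 1.95Q = 91.45 - 4.43Q → Q* = 12.7038.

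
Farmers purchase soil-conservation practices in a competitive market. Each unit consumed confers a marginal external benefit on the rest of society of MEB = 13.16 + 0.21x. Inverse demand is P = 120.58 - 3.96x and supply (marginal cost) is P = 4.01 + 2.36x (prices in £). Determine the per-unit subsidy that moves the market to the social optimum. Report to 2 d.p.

subsidy = £17.62 per unit

Social marginal benefit = demand + MEB = 133.74 - 3.75x.
Set SMB = MC: 133.74 - 3.75x = 4.01 + 2.36x → x* = 21.2324.
The Pigouvian subsidy equals MEB at x*: 13.16 + 0.21×21.2324 = 17.6188.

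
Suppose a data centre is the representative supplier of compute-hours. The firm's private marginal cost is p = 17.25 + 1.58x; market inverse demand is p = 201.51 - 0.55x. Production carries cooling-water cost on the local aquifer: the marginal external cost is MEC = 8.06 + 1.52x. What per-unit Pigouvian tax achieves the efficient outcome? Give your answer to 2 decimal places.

Social marginal cost = private MC + MEC = 25.31 + 3.10x.
Set SMC = demand: 25.31 + 3.10x = 201.51 - 0.55x → x* = 48.2740.
The Pigouvian tax equals MEC at x*: 8.06 + 1.52×48.2740 = 81.4365.

tax = 81.44 per unit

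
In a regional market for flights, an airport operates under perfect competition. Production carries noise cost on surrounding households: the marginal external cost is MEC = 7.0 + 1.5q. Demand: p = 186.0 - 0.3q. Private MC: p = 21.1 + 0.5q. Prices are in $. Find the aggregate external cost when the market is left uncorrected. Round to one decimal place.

Market equilibrium (private): 21.1 + 0.5q = 186.0 - 0.3q → q_m = 206.1250.
Total external cost = ∫₀^{q_m} (7.0 + 1.5q) dq = 7.0×206.1250 + ½×1.5×206.1250² = 33308.5117.

$33308.5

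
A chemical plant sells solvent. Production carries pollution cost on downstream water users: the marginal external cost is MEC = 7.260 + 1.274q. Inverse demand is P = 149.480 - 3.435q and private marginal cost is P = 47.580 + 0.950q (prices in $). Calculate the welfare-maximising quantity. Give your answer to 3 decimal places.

Social marginal cost = private MC + MEC = 54.840 + 2.224q.
Set SMC = demand: 54.840 + 2.224q = 149.480 - 3.435q → q* = 16.7238.

q* = 16.724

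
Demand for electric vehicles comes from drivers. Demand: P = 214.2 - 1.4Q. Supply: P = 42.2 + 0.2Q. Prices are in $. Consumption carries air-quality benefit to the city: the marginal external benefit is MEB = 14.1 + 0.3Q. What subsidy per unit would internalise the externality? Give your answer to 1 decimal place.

subsidy = $57.0 per unit

Social marginal benefit = demand + MEB = 228.3 - 1.1Q.
Set SMB = MC: 228.3 - 1.1Q = 42.2 + 0.2Q → Q* = 143.1538.
The Pigouvian subsidy equals MEB at Q*: 14.1 + 0.3×143.1538 = 57.0461.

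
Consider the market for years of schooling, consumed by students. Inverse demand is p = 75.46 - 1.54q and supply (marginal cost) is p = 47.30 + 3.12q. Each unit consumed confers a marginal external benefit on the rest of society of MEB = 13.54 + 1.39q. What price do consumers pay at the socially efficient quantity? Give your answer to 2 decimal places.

P = 55.82

Social marginal benefit = demand + MEB = 89.00 - 0.15q.
Set SMB = MC: 89.00 - 0.15q = 47.30 + 3.12q → q* = 12.7523.
Consumer price on the demand curve at q*: 75.46 − 1.54×12.7523 = 55.8215.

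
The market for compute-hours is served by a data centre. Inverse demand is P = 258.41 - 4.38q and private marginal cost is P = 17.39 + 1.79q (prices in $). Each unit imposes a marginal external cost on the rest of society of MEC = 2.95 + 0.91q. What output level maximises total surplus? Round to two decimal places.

Social marginal cost = private MC + MEC = 20.34 + 2.70q.
Set SMC = demand: 20.34 + 2.70q = 258.41 - 4.38q → q* = 33.6257.

q* = 33.63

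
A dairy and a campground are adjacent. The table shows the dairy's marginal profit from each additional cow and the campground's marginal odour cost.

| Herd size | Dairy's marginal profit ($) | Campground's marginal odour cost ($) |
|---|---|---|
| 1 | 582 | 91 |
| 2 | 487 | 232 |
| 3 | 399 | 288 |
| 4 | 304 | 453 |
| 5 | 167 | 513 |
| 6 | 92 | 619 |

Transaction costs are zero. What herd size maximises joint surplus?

3

Bargaining reaches the level where marginal profit last exceeds marginal odour cost.
That holds through level 3 (399 ≥ 288) but not at 4 (304 < 453).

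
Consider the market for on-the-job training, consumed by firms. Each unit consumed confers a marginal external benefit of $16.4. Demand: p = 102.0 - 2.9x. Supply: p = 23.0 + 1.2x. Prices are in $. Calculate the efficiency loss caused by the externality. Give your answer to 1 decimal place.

DWL = $32.8

Market equilibrium (private): 23.0 + 1.2x = 102.0 - 2.9x → x_m = 19.2683.
Social marginal benefit = demand + MEB = 118.4 - 2.9x.
Set SMB = MC: 118.4 - 2.9x = 23.0 + 1.2x → x* = 23.2683.
Between x* and x_m the wedge SMB − MC runs linearly from 0 to MEB(x_m), so the loss is a triangle.
DWL = ½ × 4.0000 × 16.4000 = 32.8000.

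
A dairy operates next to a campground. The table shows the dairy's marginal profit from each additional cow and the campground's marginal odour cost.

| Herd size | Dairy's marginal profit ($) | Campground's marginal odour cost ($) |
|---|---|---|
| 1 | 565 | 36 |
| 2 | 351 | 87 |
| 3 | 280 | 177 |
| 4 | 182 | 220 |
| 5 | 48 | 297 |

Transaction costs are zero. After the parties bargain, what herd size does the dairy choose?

Bargaining reaches the level where marginal profit last exceeds marginal odour cost.
That holds through level 3 (280 ≥ 177) but not at 4 (182 < 220).

3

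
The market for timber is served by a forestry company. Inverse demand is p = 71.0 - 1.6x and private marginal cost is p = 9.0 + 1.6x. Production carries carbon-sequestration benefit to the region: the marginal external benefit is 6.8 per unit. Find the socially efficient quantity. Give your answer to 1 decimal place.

x* = 21.5

Social marginal cost = private MC − MEB = 2.2 + 1.6x.
Set SMC = demand: 2.2 + 1.6x = 71.0 - 1.6x → x* = 21.5000.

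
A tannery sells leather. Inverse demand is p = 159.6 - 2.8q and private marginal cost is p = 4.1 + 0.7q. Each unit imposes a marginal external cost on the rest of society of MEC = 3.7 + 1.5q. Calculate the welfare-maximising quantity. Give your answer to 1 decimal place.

q* = 30.4

Social marginal cost = private MC + MEC = 7.8 + 2.2q.
Set SMC = demand: 7.8 + 2.2q = 159.6 - 2.8q → q* = 30.3600.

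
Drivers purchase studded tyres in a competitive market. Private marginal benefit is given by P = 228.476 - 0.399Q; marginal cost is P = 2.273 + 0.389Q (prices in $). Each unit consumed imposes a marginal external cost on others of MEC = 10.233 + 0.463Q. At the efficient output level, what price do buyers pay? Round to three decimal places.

P = $159.593

Social marginal benefit = demand − MEC = 218.243 - 0.862Q.
Set SMB = MC: 218.243 - 0.862Q = 2.273 + 0.389Q → Q* = 172.6379.
Consumer price on the demand curve at Q*: 228.476 − 0.399×172.6379 = 159.5935.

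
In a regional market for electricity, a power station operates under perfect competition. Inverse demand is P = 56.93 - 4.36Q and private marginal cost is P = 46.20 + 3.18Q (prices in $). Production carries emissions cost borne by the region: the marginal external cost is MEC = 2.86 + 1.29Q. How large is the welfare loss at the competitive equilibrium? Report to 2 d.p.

Market equilibrium (private): 46.20 + 3.18Q = 56.93 - 4.36Q → Q_m = 1.4231.
Social marginal cost = private MC + MEC = 49.06 + 4.47Q.
Set SMC = demand: 49.06 + 4.47Q = 56.93 - 4.36Q → Q* = 0.8913.
The loss is the area between SMC and demand from Q* to Q_m; with linear curves that's a triangle of height MEC(Q_m).
DWL = ½ × 0.5318 × 4.6958 = 1.2486.

DWL = $1.25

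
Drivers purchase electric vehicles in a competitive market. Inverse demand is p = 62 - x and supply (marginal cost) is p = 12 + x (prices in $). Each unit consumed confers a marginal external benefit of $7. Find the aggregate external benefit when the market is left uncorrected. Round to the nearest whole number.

$175

Market equilibrium (private): 12 + x = 62 - x → x_m = 25.0000.
Total external benefit = MEB × x_m = 7 × 25.0000 = 175.0000.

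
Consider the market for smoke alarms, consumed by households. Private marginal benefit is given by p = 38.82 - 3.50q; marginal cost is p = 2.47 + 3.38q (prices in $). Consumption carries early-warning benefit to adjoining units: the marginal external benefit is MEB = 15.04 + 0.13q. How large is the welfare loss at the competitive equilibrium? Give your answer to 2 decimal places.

DWL = $18.32

Market equilibrium (private): 2.47 + 3.38q = 38.82 - 3.50q → q_m = 5.2834.
Social marginal benefit = demand + MEB = 53.86 - 3.37q.
Set SMB = MC: 53.86 - 3.37q = 2.47 + 3.38q → q* = 7.6133.
The loss is the area between SMB and MC from q* to q_m; with linear curves that's a triangle of height MEB(q_m).
DWL = ½ × 2.3299 × 15.7268 = 18.3209.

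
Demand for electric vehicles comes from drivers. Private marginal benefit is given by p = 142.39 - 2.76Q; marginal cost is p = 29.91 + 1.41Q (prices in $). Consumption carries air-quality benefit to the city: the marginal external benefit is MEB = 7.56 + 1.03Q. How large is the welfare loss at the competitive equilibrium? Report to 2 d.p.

DWL = $198.90

Market equilibrium (private): 29.91 + 1.41Q = 142.39 - 2.76Q → Q_m = 26.9736.
Social marginal benefit = demand + MEB = 149.95 - 1.73Q.
Set SMB = MC: 149.95 - 1.73Q = 29.91 + 1.41Q → Q* = 38.2293.
Height of the DWL triangle at Q_m is SMB(Q_m) − MC(Q_m) = MEB(Q_m) = 35.3428.
DWL = ½ × 11.2557 × 35.3428 = 198.9040.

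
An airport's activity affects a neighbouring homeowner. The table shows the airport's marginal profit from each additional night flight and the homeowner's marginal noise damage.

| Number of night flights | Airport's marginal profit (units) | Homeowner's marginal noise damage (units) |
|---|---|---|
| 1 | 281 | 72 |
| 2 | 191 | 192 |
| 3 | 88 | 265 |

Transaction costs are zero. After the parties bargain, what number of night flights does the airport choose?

1

Bargaining reaches the level where marginal profit last exceeds marginal noise damage.
That holds through level 1 (281 ≥ 72) but not at 2 (191 < 192).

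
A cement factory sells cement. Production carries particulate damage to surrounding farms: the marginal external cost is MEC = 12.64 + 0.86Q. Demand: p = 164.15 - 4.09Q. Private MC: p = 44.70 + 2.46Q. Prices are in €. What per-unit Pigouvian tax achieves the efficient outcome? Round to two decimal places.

Social marginal cost = private MC + MEC = 57.34 + 3.32Q.
Set SMC = demand: 57.34 + 3.32Q = 164.15 - 4.09Q → Q* = 14.4143.
The Pigouvian tax equals MEC at Q*: 12.64 + 0.86×14.4143 = 25.0363.

tax = €25.04 per unit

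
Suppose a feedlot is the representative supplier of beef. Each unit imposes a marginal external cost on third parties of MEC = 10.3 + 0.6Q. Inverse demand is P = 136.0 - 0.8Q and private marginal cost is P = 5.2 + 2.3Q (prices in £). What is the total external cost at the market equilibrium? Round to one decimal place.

Market equilibrium (private): 5.2 + 2.3Q = 136.0 - 0.8Q → Q_m = 42.1935.
Total external cost = ∫₀^{Q_m} (10.3 + 0.6Q) dQ = 10.3×42.1935 + ½×0.6×42.1935² = 968.6805.

£968.7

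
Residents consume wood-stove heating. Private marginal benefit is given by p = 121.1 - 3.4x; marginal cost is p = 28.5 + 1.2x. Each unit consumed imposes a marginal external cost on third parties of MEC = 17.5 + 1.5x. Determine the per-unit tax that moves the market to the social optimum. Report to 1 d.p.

tax = 36.0 per unit

Social marginal benefit = demand − MEC = 103.6 - 4.9x.
Set SMB = MC: 103.6 - 4.9x = 28.5 + 1.2x → x* = 12.3115.
The Pigouvian tax equals MEC at x*: 17.5 + 1.5×12.3115 = 35.9673.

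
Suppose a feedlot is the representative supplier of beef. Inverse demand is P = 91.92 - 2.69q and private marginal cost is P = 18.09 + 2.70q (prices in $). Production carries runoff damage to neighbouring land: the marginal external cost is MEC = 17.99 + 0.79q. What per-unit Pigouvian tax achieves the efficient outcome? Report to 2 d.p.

tax = $25.13 per unit

Social marginal cost = private MC + MEC = 36.08 + 3.49q.
Set SMC = demand: 36.08 + 3.49q = 91.92 - 2.69q → q* = 9.0356.
The Pigouvian tax equals MEC at q*: 17.99 + 0.79×9.0356 = 25.1281.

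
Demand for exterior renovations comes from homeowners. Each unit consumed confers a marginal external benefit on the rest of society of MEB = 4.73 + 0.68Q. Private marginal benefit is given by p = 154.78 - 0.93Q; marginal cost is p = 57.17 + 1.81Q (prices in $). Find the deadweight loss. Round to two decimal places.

Market equilibrium (private): 57.17 + 1.81Q = 154.78 - 0.93Q → Q_m = 35.6241.
Social marginal benefit = demand + MEB = 159.51 - 0.25Q.
Set SMB = MC: 159.51 - 0.25Q = 57.17 + 1.81Q → Q* = 49.6796.
The welfare-loss triangle has base |Q_m − Q*| and height MEB(Q_m) (the vertical gap between SMB and MC is zero at Q* and MEB at Q_m).
DWL = ½ × 14.0555 × 28.9544 = 203.4843.

DWL = $203.48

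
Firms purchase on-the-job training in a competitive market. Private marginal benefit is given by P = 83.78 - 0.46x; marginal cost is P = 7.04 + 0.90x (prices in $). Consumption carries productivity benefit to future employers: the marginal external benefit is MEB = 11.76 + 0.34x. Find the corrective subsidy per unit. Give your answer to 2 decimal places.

Social marginal benefit = demand + MEB = 95.54 - 0.12x.
Set SMB = MC: 95.54 - 0.12x = 7.04 + 0.90x → x* = 86.7647.
The Pigouvian subsidy equals MEB at x*: 11.76 + 0.34×86.7647 = 41.2600.

subsidy = $41.26 per unit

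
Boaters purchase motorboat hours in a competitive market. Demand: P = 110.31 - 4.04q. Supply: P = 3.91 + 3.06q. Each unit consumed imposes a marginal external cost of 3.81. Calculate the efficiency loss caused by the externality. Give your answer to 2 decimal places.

Market equilibrium (private): 3.91 + 3.06q = 110.31 - 4.04q → q_m = 14.9859.
Social marginal benefit = demand − MEC = 106.50 - 4.04q.
Set SMB = MC: 106.50 - 4.04q = 3.91 + 3.06q → q* = 14.4493.
Between q* and q_m the wedge MC − SMB runs linearly from 0 to MEC(q_m), so the loss is a triangle.
DWL = ½ × 0.5366 × 3.8100 = 1.0222.

DWL = 1.02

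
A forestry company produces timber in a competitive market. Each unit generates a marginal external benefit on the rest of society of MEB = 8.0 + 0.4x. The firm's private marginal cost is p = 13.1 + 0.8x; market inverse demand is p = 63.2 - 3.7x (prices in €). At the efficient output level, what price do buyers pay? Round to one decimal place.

Social marginal cost = private MC − MEB = 5.1 + 0.4x.
Set SMC = demand: 5.1 + 0.4x = 63.2 - 3.7x → x* = 14.1707.
Consumer price on the demand curve at x*: 63.2 − 3.7×14.1707 = 10.7684.

P = €10.8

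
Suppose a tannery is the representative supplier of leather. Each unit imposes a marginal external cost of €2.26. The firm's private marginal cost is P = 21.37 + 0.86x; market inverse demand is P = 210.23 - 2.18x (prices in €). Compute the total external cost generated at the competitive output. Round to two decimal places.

Market equilibrium (private): 21.37 + 0.86x = 210.23 - 2.18x → x_m = 62.1250.
Total external cost = MEC × x_m = 2.26 × 62.1250 = 140.4025.

€140.40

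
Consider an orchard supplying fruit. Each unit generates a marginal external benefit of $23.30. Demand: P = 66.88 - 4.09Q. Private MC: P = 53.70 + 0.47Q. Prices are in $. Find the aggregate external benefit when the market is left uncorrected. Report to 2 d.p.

$67.35

Market equilibrium (private): 53.70 + 0.47Q = 66.88 - 4.09Q → Q_m = 2.8904.
Total external benefit = MEB × Q_m = 23.30 × 2.8904 = 67.3463.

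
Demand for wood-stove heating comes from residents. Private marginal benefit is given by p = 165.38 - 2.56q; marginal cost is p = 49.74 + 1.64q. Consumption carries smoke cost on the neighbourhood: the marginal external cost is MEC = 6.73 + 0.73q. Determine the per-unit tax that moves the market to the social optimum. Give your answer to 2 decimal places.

tax = 22.86 per unit

Social marginal benefit = demand − MEC = 158.65 - 3.29q.
Set SMB = MC: 158.65 - 3.29q = 49.74 + 1.64q → q* = 22.0913.
The Pigouvian tax equals MEC at q*: 6.73 + 0.73×22.0913 = 22.8566.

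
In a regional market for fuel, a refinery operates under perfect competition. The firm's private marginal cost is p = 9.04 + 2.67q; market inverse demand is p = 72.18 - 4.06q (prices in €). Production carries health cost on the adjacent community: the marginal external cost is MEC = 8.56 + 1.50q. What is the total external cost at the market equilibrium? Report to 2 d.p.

€146.32

Market equilibrium (private): 9.04 + 2.67q = 72.18 - 4.06q → q_m = 9.3819.
Total external cost = ∫₀^{q_m} (8.56 + 1.50q) dq = 8.56×9.3819 + ½×1.50×9.3819² = 146.3241.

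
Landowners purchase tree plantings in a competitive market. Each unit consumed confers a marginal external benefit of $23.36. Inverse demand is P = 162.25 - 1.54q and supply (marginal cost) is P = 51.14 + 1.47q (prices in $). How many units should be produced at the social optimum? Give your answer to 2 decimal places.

Social marginal benefit = demand + MEB = 185.61 - 1.54q.
Set SMB = MC: 185.61 - 1.54q = 51.14 + 1.47q → q* = 44.6744.

q* = 44.67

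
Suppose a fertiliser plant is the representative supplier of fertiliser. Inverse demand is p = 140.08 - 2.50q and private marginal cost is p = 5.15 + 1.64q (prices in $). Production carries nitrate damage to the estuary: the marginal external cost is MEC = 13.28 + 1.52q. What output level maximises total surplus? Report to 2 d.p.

Social marginal cost = private MC + MEC = 18.43 + 3.16q.
Set SMC = demand: 18.43 + 3.16q = 140.08 - 2.50q → q* = 21.4929.

q* = 21.49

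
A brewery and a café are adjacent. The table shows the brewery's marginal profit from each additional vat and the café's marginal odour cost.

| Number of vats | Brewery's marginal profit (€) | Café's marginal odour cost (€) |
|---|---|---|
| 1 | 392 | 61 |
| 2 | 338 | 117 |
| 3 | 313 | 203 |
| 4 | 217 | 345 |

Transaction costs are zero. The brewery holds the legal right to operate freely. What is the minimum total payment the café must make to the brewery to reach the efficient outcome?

Left alone the brewery would choose level 4 (marginal profit stays positive).
Efficient level: k* = 3 (marginal profit ≥ marginal odour cost through 3).
The café must at least cover the brewery's forgone profit from cutting 4→3: 217 = 217.

€217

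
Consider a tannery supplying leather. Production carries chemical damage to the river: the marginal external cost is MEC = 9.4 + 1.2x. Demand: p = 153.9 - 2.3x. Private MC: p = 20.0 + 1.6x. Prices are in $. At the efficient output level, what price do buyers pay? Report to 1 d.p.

P = $97.8

Social marginal cost = private MC + MEC = 29.4 + 2.8x.
Set SMC = demand: 29.4 + 2.8x = 153.9 - 2.3x → x* = 24.4118.
Consumer price on the demand curve at x*: 153.9 − 2.3×24.4118 = 97.7529.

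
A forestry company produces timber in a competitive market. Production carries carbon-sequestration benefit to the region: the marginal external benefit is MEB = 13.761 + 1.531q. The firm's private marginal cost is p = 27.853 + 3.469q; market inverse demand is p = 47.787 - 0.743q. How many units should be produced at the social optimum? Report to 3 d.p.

Social marginal cost = private MC − MEB = 14.092 + 1.938q.
Set SMC = demand: 14.092 + 1.938q = 47.787 - 0.743q → q* = 12.5681.

q* = 12.568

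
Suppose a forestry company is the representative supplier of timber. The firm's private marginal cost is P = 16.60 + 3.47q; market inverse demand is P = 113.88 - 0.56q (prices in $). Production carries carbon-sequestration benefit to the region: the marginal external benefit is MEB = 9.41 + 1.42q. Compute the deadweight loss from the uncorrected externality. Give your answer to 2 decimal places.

DWL = $365.63

Market equilibrium (private): 16.60 + 3.47q = 113.88 - 0.56q → q_m = 24.1390.
Social marginal cost = private MC − MEB = 7.19 + 2.05q.
Set SMC = demand: 7.19 + 2.05q = 113.88 - 0.56q → q* = 40.8774.
The welfare-loss triangle has base |q_m − q*| and height MEB(q_m) (the vertical gap between SMC and demand is zero at q* and MEB at q_m).
DWL = ½ × 16.7384 × 43.6873 = 365.6278.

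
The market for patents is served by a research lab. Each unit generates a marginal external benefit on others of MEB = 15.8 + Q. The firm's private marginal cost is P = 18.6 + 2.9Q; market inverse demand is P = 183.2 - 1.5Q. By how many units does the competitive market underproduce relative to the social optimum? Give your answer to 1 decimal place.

15.6 units

Market equilibrium (private): 18.6 + 2.9Q = 183.2 - 1.5Q → Q_m = 37.4091.
Social marginal cost = private MC − MEB = 2.8 + 1.9Q.
Set SMC = demand: 2.8 + 1.9Q = 183.2 - 1.5Q → Q* = 53.0588.
Gap = |37.4091 − 53.0588| = 15.6497.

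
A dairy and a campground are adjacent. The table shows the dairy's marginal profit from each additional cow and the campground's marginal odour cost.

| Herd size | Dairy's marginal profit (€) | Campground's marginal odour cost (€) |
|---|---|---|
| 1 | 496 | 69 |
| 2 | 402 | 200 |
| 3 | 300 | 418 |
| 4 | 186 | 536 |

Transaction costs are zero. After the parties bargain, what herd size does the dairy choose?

2

Bargaining reaches the level where marginal profit last exceeds marginal odour cost.
That holds through level 2 (402 ≥ 200) but not at 3 (300 < 418).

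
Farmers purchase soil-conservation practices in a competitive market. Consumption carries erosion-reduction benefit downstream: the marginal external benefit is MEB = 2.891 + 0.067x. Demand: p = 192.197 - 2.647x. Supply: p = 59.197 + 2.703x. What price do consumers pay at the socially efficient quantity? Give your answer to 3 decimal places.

Social marginal benefit = demand + MEB = 195.088 - 2.580x.
Set SMB = MC: 195.088 - 2.580x = 59.197 + 2.703x → x* = 25.7223.
Consumer price on the demand curve at x*: 192.197 − 2.647×25.7223 = 124.1101.

P = 124.110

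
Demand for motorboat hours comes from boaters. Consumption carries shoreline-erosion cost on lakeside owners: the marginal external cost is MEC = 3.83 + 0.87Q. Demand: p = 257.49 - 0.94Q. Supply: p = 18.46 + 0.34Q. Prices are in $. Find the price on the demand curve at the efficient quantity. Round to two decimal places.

P = $154.66

Social marginal benefit = demand − MEC = 253.66 - 1.81Q.
Set SMB = MC: 253.66 - 1.81Q = 18.46 + 0.34Q → Q* = 109.3953.
Consumer price on the demand curve at Q*: 257.49 − 0.94×109.3953 = 154.6584.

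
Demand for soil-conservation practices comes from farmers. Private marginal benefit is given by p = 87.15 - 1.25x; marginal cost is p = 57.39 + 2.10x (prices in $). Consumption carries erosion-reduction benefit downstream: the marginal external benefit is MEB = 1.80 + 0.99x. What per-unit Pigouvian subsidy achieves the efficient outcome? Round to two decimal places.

subsidy = $15.04 per unit

Social marginal benefit = demand + MEB = 88.95 - 0.26x.
Set SMB = MC: 88.95 - 0.26x = 57.39 + 2.10x → x* = 13.3729.
The Pigouvian subsidy equals MEB at x*: 1.80 + 0.99×13.3729 = 15.0392.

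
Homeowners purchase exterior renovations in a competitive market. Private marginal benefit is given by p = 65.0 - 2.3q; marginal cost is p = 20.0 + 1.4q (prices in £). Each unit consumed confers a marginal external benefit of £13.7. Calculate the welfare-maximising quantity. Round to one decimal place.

Social marginal benefit = demand + MEB = 78.7 - 2.3q.
Set SMB = MC: 78.7 - 2.3q = 20.0 + 1.4q → q* = 15.8649.

q* = 15.9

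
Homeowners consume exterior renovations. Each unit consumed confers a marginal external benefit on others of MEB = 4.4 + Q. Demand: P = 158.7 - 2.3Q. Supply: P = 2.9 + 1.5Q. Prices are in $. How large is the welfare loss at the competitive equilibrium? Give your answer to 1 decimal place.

DWL = $368.1

Market equilibrium (private): 2.9 + 1.5Q = 158.7 - 2.3Q → Q_m = 41.0000.
Social marginal benefit = demand + MEB = 163.1 - 1.3Q.
Set SMB = MC: 163.1 - 1.3Q = 2.9 + 1.5Q → Q* = 57.2143.
Between Q* and Q_m the wedge SMB − MC runs linearly from 0 to MEB(Q_m), so the loss is a triangle.
DWL = ½ × 16.2143 × 45.4000 = 368.0646.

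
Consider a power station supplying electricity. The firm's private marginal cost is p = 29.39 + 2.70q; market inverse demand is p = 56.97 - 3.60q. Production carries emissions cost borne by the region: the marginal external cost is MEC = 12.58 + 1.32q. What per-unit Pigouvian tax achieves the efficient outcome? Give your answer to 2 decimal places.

Social marginal cost = private MC + MEC = 41.97 + 4.02q.
Set SMC = demand: 41.97 + 4.02q = 56.97 - 3.60q → q* = 1.9685.
The Pigouvian tax equals MEC at q*: 12.58 + 1.32×1.9685 = 15.1784.

tax = 15.18 per unit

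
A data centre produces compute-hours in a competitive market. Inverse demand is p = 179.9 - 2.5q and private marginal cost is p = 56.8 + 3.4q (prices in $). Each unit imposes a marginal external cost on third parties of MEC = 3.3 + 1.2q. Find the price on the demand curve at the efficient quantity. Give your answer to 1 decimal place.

Social marginal cost = private MC + MEC = 60.1 + 4.6q.
Set SMC = demand: 60.1 + 4.6q = 179.9 - 2.5q → q* = 16.8732.
Consumer price on the demand curve at q*: 179.9 − 2.5×16.8732 = 137.7170.

P = $137.7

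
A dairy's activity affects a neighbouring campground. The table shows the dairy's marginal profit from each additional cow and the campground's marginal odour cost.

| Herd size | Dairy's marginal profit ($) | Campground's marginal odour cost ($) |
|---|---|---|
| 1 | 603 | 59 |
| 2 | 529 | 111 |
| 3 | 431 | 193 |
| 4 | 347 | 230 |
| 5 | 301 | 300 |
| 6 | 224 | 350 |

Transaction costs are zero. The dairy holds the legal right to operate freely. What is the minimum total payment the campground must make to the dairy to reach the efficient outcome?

Left alone the dairy would choose level 6 (marginal profit stays positive).
Efficient level: k* = 5 (marginal profit ≥ marginal odour cost through 5).
The campground must at least cover the dairy's forgone profit from cutting 6→5: 224 = 224.

$224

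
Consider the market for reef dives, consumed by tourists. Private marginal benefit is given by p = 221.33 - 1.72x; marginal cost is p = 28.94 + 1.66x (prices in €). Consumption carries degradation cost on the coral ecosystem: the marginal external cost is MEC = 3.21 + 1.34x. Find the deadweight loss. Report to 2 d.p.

DWL = €669.23

Market equilibrium (private): 28.94 + 1.66x = 221.33 - 1.72x → x_m = 56.9201.
Social marginal benefit = demand − MEC = 218.12 - 3.06x.
Set SMB = MC: 218.12 - 3.06x = 28.94 + 1.66x → x* = 40.0805.
The welfare-loss triangle has base |x_m − x*| and height MEC(x_m) (the vertical gap between SMB and MC is zero at x* and MEC at x_m).
DWL = ½ × 16.8396 × 79.4830 = 669.2310.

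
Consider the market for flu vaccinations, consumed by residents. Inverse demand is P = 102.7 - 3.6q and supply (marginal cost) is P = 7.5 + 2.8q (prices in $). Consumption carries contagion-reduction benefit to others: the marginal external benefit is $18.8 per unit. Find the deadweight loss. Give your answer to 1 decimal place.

Market equilibrium (private): 7.5 + 2.8q = 102.7 - 3.6q → q_m = 14.8750.
Social marginal benefit = demand + MEB = 121.5 - 3.6q.
Set SMB = MC: 121.5 - 3.6q = 7.5 + 2.8q → q* = 17.8125.
The loss is the area between SMB and MC from q* to q_m; with linear curves that's a triangle of height MEB(q_m).
DWL = ½ × 2.9375 × 18.8000 = 27.6125.

DWL = $27.6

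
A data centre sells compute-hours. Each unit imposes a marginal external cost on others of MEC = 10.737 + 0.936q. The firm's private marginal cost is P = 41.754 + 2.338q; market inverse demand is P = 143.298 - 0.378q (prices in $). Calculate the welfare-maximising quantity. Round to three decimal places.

Social marginal cost = private MC + MEC = 52.491 + 3.274q.
Set SMC = demand: 52.491 + 3.274q = 143.298 - 0.378q → q* = 24.8650.

q* = 24.865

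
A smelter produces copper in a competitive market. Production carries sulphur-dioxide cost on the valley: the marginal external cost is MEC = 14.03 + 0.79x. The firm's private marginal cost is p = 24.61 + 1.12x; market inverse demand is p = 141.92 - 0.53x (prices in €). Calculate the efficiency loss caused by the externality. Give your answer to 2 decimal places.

DWL = €1009.75

Market equilibrium (private): 24.61 + 1.12x = 141.92 - 0.53x → x_m = 71.0970.
Social marginal cost = private MC + MEC = 38.64 + 1.91x.
Set SMC = demand: 38.64 + 1.91x = 141.92 - 0.53x → x* = 42.3279.
The loss is the area between SMC and demand from x* to x_m; with linear curves that's a triangle of height MEC(x_m).
DWL = ½ × 28.7691 × 70.1966 = 1009.7465.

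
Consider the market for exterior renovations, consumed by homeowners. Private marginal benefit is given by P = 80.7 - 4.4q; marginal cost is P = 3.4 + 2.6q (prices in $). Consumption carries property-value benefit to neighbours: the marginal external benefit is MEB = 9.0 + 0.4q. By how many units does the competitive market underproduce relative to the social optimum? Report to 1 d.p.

Market equilibrium (private): 3.4 + 2.6q = 80.7 - 4.4q → q_m = 11.0429.
Social marginal benefit = demand + MEB = 89.7 - 4.0q.
Set SMB = MC: 89.7 - 4.0q = 3.4 + 2.6q → q* = 13.0758.
Gap = |11.0429 − 13.0758| = 2.0329.

2.0 units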